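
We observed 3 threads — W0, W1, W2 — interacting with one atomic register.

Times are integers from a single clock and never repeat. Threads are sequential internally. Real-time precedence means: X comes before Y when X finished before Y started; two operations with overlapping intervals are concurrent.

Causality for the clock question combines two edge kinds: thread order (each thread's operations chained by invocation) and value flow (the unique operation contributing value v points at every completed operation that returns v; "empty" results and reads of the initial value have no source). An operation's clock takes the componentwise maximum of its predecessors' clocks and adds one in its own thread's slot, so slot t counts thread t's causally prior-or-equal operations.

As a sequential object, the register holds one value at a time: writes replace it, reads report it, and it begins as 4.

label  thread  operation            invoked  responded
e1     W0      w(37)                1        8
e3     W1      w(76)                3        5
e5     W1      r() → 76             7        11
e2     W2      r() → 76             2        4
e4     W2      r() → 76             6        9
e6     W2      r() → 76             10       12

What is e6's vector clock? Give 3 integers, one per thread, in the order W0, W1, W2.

invoked at 3, e3 has no predecessors; its own W1 bump gives (0, 1, 0)
invoked at 1, e1 has no predecessors; its own W0 bump gives (1, 0, 0)
e2 (invocation 2): componentwise max over VC(e3)=(0, 1, 0), +1 at W2, giving (0, 1, 1)
e5 (invocation 7): componentwise max over VC(e3)=(0, 1, 0), +1 at W1, giving (0, 2, 0)
e4 (invocation 6): componentwise max over VC(e2)=(0, 1, 1), VC(e3)=(0, 1, 0), +1 at W2, giving (0, 1, 2)
e6 (invocation 10): componentwise max over VC(e3)=(0, 1, 0), VC(e4)=(0, 1, 2), +1 at W2, giving (0, 1, 3)
target: VC(e6) = (0, 1, 3)

(0, 1, 3)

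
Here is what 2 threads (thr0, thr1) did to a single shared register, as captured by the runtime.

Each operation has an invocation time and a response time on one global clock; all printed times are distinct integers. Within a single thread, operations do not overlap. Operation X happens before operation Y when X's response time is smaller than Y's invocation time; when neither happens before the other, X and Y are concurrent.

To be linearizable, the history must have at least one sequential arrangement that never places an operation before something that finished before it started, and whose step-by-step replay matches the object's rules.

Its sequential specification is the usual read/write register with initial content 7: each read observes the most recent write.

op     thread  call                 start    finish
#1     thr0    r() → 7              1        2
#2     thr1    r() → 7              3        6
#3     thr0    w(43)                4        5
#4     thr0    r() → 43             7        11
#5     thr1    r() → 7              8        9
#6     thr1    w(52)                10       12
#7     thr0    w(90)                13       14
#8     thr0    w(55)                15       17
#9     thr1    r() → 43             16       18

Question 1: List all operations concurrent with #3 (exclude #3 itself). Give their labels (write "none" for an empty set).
Answer: #2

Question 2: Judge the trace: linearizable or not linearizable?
through event 8 a valid linearization exists; event 9 (#5 responding at time 9) ends that
all 2 real-time-respecting orders fail — 4 completed register operations, no legal replay
include/drop combinations of the 1 pending operation (#4) were all tried; none helps
for example #1, #2, #3, #5 (pending dropped) fails at step 4: #5 r() → 7 is not legal there
for example #1, #3, #2, #5 (pending dropped) fails at step 3: #2 r() → 7 is not legal there

not linearizable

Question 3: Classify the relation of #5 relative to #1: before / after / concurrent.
Answer: after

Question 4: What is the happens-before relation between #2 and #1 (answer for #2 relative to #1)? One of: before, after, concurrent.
Answer: after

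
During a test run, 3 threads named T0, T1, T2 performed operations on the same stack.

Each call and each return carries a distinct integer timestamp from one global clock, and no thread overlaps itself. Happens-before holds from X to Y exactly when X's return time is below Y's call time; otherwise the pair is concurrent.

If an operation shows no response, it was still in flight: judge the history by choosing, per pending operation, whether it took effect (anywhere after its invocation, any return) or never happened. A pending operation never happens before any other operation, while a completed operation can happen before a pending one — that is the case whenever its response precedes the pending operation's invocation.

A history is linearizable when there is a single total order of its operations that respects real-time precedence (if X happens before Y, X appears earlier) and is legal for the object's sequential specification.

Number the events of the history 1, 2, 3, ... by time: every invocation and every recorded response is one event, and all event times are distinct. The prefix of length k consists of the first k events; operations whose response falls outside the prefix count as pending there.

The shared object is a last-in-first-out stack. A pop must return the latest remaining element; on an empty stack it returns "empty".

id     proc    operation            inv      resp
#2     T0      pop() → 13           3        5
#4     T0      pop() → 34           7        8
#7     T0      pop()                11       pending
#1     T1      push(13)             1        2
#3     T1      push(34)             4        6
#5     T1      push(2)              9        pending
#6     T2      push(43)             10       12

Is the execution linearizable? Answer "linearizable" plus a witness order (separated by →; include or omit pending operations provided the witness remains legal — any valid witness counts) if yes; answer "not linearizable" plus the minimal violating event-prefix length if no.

linearizable — witness: #1 → #2 → #3 → #4 → #5 → #6

step 1: #1 push(13) — stack <13>
step 2: #2 pop() → 13 — stack <>
step 3: #3 push(34) — stack <34>
step 4: #4 pop() → 34 — stack <>
step 5: #5 push(2) (pending, included) — stack <2>
step 6: #6 push(43) — stack <2,43>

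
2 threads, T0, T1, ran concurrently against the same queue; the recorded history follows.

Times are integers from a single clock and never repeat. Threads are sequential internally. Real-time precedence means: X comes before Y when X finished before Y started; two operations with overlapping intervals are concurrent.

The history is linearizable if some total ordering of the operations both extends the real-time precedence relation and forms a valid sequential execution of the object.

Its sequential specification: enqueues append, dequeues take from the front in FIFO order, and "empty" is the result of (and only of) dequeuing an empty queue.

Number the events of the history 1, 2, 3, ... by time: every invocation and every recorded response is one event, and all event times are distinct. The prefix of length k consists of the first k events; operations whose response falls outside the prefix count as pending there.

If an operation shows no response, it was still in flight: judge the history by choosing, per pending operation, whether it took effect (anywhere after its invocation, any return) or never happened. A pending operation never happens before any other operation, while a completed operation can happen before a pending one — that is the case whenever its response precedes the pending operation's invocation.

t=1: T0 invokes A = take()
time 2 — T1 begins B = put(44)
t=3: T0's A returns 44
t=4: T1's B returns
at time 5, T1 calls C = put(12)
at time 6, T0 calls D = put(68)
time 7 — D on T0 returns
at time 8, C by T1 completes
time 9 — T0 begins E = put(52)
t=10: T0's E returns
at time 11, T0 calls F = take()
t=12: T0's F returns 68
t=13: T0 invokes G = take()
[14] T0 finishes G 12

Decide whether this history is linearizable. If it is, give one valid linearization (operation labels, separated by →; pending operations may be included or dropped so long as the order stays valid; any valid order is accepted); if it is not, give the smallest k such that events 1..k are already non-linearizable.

linearizable — witness: B → A → D → C → E → F → G

after step 1 (B put(44)): queue <44>
after step 2 (A take() → 44): queue <>
after step 3 (D put(68)): queue <68>
after step 4 (C put(12)): queue <68,12>
after step 5 (E put(52)): queue <68,12,52>
after step 6 (F take() → 68): queue <12,52>
after step 7 (G take() → 12): queue <52>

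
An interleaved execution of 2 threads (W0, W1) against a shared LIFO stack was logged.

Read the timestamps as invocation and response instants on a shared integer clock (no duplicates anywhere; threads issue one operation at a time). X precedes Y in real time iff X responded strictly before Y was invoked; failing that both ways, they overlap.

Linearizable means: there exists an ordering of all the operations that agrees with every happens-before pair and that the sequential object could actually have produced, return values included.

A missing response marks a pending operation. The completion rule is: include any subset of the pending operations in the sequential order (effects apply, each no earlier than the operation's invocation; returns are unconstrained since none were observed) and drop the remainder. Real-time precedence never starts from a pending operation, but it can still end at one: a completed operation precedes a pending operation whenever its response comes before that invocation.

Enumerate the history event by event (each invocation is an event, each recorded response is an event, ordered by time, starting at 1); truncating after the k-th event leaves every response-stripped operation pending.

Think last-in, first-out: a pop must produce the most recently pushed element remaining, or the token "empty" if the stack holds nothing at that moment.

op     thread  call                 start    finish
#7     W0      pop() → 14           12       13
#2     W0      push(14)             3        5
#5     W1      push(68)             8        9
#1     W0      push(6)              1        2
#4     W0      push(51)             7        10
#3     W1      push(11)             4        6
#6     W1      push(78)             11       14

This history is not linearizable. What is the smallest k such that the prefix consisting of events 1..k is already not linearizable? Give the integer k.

13

events 1..12 are linearizable; a witness order is #1, #2, #3, #4, #5:
after step 1 (#1 push(6)): stack <6>
after step 2 (#2 push(14)): stack <6,14>
after step 3 (#3 push(11)): stack <6,14,11>
after step 4 (#4 push(51)): stack <6,14,11,51>
after step 5 (#5 push(68)): stack <6,14,11,51,68>
include event 13 — #7 responding at 13 — and every candidate order breaks
no completion choice of the 1 pending operation (#6) rescues it — every subset was tried
one such order, #1, #2, #3, #4, #5, #7 (pending dropped), breaks at step 6 where #7 pop() → 14 is illegal
one such order, #1, #2, #3, #5, #4, #7 (pending dropped), breaks at step 6 where #7 pop() → 14 is illegal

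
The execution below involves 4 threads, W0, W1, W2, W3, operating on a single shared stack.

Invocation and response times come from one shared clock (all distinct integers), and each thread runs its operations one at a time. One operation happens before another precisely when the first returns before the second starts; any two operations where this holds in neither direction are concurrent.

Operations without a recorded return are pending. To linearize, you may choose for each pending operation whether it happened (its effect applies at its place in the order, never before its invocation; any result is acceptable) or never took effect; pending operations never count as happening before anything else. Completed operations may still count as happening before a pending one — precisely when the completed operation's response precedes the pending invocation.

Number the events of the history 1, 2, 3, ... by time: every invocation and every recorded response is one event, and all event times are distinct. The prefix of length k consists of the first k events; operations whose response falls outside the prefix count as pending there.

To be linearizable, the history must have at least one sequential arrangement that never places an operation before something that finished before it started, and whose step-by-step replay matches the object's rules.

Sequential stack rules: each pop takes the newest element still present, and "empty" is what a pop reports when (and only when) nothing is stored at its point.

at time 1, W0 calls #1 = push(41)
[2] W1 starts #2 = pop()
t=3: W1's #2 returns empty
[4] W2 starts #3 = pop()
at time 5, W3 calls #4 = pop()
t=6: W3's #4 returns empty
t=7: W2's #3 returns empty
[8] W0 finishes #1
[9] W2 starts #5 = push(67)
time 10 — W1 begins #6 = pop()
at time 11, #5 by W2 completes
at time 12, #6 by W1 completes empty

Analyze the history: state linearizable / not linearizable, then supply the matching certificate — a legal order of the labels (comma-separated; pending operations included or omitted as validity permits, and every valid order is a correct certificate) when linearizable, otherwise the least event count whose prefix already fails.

not linearizable — minimal violating prefix: 12 events

events 1..11 are fine; event 12 — the response of #6 at time 12 — makes the prefix non-linearizable
all 16 real-time-respecting orders fail — 6 completed stack operations, no legal replay
for example #1, #2, #3, #4, #5, #6 fails at step 2: #2 pop() → empty is not legal there
for example #1, #2, #3, #4, #6, #5 fails at step 2: #2 pop() → empty is not legal there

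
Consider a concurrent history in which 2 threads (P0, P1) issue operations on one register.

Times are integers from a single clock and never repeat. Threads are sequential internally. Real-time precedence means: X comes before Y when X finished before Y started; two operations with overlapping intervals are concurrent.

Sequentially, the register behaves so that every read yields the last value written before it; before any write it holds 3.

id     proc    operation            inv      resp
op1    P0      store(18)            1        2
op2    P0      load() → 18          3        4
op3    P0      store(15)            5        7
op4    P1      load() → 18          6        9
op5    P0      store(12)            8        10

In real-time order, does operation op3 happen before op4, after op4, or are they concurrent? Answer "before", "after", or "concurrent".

concurrent

op3 spans [5,7], op4 spans [6,9]
the intervals overlap in both directions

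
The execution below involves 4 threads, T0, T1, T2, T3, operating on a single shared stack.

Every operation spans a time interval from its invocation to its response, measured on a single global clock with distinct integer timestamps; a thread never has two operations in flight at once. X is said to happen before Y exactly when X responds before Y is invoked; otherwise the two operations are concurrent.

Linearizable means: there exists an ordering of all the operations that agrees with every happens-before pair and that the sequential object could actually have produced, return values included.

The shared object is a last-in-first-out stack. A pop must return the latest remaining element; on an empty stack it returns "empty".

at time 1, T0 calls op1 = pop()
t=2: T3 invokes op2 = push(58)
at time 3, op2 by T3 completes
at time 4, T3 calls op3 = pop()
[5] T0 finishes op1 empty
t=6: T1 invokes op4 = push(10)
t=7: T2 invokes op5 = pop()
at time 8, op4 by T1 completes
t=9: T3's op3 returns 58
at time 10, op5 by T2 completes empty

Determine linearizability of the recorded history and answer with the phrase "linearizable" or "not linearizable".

a witness: op1, op2, op3, op5, op4
after step 1 (op1 pop() → empty): stack <>
after step 2 (op2 push(58)): stack <58>
after step 3 (op3 pop() → 58): stack <>
after step 4 (op5 pop() → empty): stack <>
after step 5 (op4 push(10)): stack <10>

linearizable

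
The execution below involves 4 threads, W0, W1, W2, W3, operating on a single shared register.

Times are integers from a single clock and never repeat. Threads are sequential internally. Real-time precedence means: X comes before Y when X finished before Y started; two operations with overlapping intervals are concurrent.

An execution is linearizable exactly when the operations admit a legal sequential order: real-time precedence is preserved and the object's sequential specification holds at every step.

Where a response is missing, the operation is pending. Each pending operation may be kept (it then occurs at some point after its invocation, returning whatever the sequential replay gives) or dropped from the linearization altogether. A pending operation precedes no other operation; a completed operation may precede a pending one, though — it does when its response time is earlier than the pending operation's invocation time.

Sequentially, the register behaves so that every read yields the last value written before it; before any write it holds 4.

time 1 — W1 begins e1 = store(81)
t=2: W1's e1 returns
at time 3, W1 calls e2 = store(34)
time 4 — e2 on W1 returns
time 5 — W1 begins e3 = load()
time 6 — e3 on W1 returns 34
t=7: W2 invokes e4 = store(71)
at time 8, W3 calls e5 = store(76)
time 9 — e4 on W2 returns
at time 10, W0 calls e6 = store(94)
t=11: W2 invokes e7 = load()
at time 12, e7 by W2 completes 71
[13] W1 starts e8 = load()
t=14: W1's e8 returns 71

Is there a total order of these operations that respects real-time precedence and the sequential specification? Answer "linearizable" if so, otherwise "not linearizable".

a witness: e1, e2, e3, e4, e7, e8
step 1: e1 store(81) — value 81
step 2: e2 store(34) — value 34
step 3: e3 load() → 34 — value 34
step 4: e4 store(71) — value 71
step 5: e7 load() → 71 — value 71
step 6: e8 load() → 71 — value 71

linearizable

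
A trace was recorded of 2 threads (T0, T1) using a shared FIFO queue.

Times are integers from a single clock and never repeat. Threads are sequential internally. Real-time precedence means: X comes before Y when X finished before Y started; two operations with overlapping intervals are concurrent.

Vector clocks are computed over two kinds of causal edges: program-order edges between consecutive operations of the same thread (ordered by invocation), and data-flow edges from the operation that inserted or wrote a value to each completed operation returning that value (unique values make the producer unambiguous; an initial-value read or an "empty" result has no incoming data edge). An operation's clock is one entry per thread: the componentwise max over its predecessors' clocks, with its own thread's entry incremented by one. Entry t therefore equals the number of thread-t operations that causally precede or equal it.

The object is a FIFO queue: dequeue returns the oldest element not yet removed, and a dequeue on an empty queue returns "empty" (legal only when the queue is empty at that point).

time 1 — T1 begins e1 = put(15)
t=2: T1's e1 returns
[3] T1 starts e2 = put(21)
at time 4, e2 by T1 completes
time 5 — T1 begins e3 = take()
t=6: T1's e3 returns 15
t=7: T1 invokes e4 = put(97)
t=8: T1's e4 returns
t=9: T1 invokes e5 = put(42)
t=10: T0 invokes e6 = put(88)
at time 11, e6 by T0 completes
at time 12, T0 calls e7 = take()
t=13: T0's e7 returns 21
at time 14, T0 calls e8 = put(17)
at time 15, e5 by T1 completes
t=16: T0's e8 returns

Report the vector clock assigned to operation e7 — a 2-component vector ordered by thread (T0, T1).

e1, invoked 1, has no incoming edges; only T1's bump applies → (0, 1)
e6, invoked 10, has no incoming edges; only T0's bump applies → (1, 0)
e2 (invocation 3): componentwise max over VC(e1)=(0, 1), +1 at T1, giving (0, 2)
e3 (invocation 5): componentwise max over VC(e1)=(0, 1), VC(e2)=(0, 2), +1 at T1, giving (0, 3)
e4 (invocation 7): componentwise max over VC(e3)=(0, 3), +1 at T1, giving (0, 4)
e7 (invocation 12): componentwise max over VC(e2)=(0, 2), VC(e6)=(1, 0), +1 at T0, giving (2, 2)
e5 (invocation 9): componentwise max over VC(e4)=(0, 4), +1 at T1, giving (0, 5)
e8 (invocation 14): componentwise max over VC(e7)=(2, 2), +1 at T0, giving (3, 2)
target: VC(e7) = (2, 2)

(2, 2)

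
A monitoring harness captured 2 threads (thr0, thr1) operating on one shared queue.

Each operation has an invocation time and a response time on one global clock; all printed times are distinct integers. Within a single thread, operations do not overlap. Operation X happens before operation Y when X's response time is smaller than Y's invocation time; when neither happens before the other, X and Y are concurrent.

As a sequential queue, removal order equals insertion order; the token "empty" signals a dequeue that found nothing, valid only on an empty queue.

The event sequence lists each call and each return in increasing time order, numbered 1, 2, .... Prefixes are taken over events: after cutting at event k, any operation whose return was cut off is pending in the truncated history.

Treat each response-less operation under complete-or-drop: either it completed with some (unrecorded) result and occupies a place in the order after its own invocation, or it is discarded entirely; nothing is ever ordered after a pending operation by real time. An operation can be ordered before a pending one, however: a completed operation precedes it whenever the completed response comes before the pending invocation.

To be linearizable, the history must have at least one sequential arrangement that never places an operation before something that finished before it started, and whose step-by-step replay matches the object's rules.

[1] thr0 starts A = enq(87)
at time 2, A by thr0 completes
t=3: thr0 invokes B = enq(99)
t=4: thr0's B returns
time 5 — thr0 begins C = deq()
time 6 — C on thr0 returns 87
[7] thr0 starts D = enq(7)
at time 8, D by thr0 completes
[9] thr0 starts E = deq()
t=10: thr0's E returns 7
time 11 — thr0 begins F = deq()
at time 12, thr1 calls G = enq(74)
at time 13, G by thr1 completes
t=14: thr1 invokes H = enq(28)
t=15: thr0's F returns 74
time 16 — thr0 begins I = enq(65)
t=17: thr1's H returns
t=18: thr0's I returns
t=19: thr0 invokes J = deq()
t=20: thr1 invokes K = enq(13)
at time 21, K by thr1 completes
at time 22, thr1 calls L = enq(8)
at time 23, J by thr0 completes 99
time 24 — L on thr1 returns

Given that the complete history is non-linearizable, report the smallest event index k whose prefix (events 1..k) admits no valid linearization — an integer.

one valid order for events 1..9 is A, B, C, D:
1. A enq(87), leaving queue <87>
2. B enq(99), leaving queue <87,99>
3. C deq() → 87, leaving queue <99>
4. D enq(7), leaving queue <99,7>
include event 10 — E responding at 10 — and every candidate order breaks
one such order, A, B, C, D, E, breaks at step 5 where E deq() → 7 is illegal

10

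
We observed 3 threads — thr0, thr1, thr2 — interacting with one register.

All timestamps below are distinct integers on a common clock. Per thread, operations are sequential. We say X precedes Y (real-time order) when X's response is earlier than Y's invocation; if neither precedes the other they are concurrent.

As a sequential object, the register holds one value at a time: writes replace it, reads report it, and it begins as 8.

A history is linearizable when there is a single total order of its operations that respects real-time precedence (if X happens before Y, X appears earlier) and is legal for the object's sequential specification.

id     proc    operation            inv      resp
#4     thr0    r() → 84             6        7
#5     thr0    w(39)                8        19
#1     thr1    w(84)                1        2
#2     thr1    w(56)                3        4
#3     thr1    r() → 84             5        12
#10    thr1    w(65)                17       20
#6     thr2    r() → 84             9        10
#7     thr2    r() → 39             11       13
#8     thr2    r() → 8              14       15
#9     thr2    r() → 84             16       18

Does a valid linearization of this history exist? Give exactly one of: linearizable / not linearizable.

the violation lands at event 7, #4's response at time 7: events 1..6 linearize, events 1..7 do not
the completed operations (3 total) allow one real-time order; the register replay rejects it
every completion of the 1 pending operation (#3) was checked; none linearizes
take #1, #2, #4 (pending dropped): step 3 already fails, because #4 r() → 84 cannot occur there

not linearizable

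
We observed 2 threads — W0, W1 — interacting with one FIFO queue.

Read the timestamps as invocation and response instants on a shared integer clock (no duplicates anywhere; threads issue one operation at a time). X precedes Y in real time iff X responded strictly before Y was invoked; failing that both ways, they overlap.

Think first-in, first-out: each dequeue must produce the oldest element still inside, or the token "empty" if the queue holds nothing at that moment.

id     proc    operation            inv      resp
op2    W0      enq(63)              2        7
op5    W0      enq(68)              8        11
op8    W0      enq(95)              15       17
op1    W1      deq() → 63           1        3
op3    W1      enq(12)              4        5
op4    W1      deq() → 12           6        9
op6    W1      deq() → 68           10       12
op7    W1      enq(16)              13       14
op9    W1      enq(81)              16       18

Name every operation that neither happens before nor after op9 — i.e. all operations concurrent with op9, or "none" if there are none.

op9 spans [16,18]: anything still running between times 16 and 18 counts as concurrent
op1 [1,3]: before
op2 [2,7]: before
op3 [4,5]: before
op4 [6,9]: before
op5 [8,11]: before
op6 [10,12]: before
op7 [13,14]: before
op8 [15,17]: concurrent

op8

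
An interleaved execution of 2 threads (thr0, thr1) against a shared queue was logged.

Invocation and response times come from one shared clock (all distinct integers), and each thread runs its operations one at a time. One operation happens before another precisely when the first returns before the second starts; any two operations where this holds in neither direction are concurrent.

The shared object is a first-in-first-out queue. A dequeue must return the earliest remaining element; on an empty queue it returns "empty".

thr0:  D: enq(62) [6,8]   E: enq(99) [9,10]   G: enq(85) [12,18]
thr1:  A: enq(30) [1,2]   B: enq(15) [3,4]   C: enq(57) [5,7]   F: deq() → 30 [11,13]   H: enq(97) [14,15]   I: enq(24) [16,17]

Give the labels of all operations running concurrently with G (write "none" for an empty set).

overlap test against G [12,18]: concurrent iff the interval meets 12..18
A [1,2]: before
B [3,4]: before
C [5,7]: before
D [6,8]: before
E [9,10]: before
F [11,13]: concurrent
H [14,15]: concurrent
I [16,17]: concurrent

F, H, I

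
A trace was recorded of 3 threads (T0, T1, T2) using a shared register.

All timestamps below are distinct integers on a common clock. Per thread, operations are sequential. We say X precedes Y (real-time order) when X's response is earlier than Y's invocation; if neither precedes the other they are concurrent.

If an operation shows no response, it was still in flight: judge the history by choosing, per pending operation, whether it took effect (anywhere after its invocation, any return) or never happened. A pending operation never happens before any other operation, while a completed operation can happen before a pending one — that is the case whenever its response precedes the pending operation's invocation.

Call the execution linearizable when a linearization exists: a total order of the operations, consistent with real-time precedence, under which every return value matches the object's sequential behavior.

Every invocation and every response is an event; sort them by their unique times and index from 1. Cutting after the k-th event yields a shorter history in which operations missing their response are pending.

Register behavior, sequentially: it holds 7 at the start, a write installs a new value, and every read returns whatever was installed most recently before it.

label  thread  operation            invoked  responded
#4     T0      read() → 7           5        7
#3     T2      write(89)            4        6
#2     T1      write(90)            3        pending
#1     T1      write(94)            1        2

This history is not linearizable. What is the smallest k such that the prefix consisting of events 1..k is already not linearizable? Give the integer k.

a valid linearization of events 1..6 exists, for instance #1, #2, #3:
step 1: #1 write(94) — value 94
step 2: #2 write(90) (pending, included) — value 90
step 3: #3 write(89) — value 89
with event 7 included (#4 responding at time 7), all real-time-consistent orders fail
every completion of the 1 pending operation (#2) was checked; none linearizes
take #1, #3, #4 (pending dropped): step 3 already fails, because #4 read() → 7 cannot occur there
take #1, #4, #3 (pending dropped): step 2 already fails, because #4 read() → 7 cannot occur there

7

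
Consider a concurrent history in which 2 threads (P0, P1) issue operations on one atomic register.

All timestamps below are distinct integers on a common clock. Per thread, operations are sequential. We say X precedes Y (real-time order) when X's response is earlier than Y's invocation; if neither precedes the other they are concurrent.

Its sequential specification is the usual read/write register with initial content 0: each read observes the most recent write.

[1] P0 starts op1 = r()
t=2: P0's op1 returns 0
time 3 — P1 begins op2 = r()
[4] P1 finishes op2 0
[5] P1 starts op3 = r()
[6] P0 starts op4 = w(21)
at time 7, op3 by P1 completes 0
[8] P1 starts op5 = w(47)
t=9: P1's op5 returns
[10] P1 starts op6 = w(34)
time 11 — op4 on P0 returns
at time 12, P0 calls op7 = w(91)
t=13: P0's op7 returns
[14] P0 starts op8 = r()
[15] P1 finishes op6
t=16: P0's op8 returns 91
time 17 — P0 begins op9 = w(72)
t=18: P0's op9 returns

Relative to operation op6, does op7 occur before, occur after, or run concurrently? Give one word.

op7 spans [12,13], op6 spans [10,15]
the intervals overlap in both directions

concurrent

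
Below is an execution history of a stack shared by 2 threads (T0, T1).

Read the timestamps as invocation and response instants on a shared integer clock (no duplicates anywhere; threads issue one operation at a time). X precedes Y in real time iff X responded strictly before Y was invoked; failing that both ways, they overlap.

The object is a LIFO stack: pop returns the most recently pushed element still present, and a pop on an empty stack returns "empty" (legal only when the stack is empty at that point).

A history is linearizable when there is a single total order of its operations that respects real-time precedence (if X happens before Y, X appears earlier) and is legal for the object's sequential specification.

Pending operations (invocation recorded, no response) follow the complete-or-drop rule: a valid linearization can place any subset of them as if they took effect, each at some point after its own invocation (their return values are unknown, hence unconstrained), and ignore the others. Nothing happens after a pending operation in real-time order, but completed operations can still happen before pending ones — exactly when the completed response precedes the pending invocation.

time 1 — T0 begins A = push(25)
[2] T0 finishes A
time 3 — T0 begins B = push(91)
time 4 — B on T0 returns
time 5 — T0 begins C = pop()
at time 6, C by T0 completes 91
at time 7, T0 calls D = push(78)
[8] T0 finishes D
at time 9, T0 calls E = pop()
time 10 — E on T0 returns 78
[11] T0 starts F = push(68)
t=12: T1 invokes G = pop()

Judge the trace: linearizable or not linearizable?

linearizable

witness order: A, B, C, D, E
after step 1 (A push(25)): stack <25>
after step 2 (B push(91)): stack <25,91>
after step 3 (C pop() → 91): stack <25>
after step 4 (D push(78)): stack <25,78>
after step 5 (E pop() → 78): stack <25>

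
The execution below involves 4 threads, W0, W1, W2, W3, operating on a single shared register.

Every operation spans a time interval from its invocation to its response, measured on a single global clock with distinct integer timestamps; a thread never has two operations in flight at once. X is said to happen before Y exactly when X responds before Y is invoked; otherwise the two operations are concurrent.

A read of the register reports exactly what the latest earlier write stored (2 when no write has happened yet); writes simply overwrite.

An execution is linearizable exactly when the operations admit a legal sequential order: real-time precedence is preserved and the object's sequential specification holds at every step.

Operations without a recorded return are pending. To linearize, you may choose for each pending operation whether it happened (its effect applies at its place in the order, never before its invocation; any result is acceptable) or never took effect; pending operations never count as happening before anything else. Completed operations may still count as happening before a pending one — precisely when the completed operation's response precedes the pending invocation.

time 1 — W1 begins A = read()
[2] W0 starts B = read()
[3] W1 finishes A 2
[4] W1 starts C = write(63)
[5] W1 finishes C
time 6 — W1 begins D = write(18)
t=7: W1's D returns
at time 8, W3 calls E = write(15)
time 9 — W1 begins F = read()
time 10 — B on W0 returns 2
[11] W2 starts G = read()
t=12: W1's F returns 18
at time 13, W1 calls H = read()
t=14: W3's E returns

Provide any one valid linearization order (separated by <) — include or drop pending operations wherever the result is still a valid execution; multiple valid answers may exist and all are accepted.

A < B < C < D < F < E

step 1: A read() → 2 — value 2
step 2: B read() → 2 — value 2
step 3: C write(63) — value 63
step 4: D write(18) — value 18
step 5: F read() → 18 — value 18
step 6: E write(15) — value 15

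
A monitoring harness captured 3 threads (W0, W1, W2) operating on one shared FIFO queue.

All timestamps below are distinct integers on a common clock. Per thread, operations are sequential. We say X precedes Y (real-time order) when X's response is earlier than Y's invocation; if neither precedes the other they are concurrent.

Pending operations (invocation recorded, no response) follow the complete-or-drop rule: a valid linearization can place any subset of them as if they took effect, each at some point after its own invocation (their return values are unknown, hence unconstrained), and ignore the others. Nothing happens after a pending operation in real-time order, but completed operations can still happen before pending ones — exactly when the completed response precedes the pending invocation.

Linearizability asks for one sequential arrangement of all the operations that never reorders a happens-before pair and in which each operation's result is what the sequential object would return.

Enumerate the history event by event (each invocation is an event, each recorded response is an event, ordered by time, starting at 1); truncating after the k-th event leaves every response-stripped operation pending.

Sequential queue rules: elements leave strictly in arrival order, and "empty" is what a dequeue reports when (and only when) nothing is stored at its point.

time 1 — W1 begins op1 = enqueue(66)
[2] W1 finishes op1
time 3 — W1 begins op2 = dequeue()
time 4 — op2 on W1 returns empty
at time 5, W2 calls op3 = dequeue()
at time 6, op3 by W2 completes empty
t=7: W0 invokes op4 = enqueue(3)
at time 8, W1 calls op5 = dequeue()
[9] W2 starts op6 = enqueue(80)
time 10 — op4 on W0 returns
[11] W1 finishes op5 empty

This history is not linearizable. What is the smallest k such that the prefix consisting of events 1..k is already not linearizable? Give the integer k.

4

one valid order for events 1..3 is op1:
1. op1 enqueue(66), leaving queue <66>
with event 4 included (op2 responding at time 4), all real-time-consistent orders fail
sample order op1, op2 stalls at step 2 — op2 dequeue() → empty has no legal effect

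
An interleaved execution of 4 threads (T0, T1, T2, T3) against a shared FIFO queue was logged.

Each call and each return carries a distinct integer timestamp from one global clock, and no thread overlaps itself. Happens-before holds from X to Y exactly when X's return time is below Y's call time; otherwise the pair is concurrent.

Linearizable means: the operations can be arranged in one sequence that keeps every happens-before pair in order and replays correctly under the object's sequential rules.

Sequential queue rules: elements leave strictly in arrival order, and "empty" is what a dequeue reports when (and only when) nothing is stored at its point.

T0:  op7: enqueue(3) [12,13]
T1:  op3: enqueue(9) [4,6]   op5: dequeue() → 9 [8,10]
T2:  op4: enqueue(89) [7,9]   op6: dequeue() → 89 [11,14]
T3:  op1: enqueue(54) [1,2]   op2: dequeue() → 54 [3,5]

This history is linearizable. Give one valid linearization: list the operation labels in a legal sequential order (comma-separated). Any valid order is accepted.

op1, op2, op3, op4, op5, op6, op7

after step 1 (op1 enqueue(54)): queue <54>
after step 2 (op2 dequeue() → 54): queue <>
after step 3 (op3 enqueue(9)): queue <9>
after step 4 (op4 enqueue(89)): queue <9,89>
after step 5 (op5 dequeue() → 9): queue <89>
after step 6 (op6 dequeue() → 89): queue <>
after step 7 (op7 enqueue(3)): queue <3>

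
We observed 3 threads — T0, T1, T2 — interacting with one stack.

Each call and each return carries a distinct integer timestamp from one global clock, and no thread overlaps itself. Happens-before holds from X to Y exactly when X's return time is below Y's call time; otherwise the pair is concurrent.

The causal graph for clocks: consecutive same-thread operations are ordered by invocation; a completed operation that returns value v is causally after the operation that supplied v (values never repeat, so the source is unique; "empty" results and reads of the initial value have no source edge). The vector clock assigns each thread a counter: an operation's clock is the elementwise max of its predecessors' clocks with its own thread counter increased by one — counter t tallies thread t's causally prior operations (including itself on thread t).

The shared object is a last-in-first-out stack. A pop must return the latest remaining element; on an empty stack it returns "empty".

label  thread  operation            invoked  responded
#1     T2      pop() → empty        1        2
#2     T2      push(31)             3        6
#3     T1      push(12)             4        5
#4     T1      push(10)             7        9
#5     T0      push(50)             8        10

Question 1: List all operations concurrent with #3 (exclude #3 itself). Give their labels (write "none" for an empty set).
Answer: #2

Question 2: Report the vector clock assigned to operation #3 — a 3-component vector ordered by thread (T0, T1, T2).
Answer: (0, 1, 0)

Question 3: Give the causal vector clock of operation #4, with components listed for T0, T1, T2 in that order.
Answer: (0, 2, 0)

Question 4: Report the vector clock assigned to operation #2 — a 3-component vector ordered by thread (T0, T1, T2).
Answer: (0, 0, 2)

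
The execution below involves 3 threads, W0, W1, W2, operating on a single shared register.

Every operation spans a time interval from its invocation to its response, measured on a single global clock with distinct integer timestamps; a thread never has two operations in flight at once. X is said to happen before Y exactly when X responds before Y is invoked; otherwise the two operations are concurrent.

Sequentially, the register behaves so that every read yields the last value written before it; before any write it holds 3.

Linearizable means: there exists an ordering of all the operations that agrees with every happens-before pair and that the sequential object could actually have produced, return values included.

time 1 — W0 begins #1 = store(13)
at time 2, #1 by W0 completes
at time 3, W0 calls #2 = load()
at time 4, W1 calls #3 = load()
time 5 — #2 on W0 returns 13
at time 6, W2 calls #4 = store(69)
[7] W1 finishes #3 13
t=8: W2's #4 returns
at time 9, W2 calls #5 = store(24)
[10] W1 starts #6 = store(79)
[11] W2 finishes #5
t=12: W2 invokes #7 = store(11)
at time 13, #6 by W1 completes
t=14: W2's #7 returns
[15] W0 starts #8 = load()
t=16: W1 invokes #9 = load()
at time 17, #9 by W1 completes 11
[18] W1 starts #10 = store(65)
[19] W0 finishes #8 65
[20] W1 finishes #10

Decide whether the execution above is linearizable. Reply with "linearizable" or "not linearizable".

linearizable

one valid linearization: #1, #2, #3, #4, #5, #6, #7, #9, #10, #8
step 1: #1 store(13) — value 13
step 2: #2 load() → 13 — value 13
step 3: #3 load() → 13 — value 13
step 4: #4 store(69) — value 69
step 5: #5 store(24) — value 24
step 6: #6 store(79) — value 79
step 7: #7 store(11) — value 11
step 8: #9 load() → 11 — value 11
step 9: #10 store(65) — value 65
step 10: #8 load() → 65 — value 65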